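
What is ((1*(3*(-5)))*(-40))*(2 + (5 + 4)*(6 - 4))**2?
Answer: 240000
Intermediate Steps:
((1*(3*(-5)))*(-40))*(2 + (5 + 4)*(6 - 4))**2 = ((1*(-15))*(-40))*(2 + 9*2)**2 = (-15*(-40))*(2 + 18)**2 = 600*20**2 = 600*400 = 240000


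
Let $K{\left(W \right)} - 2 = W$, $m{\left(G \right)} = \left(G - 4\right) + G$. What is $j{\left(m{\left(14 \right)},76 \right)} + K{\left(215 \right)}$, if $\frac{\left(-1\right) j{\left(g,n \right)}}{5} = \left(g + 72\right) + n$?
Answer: $-643$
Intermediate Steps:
$m{\left(G \right)} = -4 + 2 G$ ($m{\left(G \right)} = \left(-4 + G\right) + G = -4 + 2 G$)
$K{\left(W \right)} = 2 + W$
$j{\left(g,n \right)} = -360 - 5 g - 5 n$ ($j{\left(g,n \right)} = - 5 \left(\left(g + 72\right) + n\right) = - 5 \left(\left(72 + g\right) + n\right) = - 5 \left(72 + g + n\right) = -360 - 5 g - 5 n$)
$j{\left(m{\left(14 \right)},76 \right)} + K{\left(215 \right)} = \left(-360 - 5 \left(-4 + 2 \cdot 14\right) - 380\right) + \left(2 + 215\right) = \left(-360 - 5 \left(-4 + 28\right) - 380\right) + 217 = \left(-360 - 120 - 380\right) + 217 = -860 + 217 = -643$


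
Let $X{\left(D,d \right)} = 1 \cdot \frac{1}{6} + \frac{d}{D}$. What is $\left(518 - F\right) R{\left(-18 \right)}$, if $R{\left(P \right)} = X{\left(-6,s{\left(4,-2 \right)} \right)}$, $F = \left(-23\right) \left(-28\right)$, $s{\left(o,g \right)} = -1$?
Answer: $-42$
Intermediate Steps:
$F = 644$
$X{\left(D,d \right)} = \frac{1}{6} + \frac{d}{D}$ ($X{\left(D,d \right)} = 1 \cdot \frac{1}{6} + \frac{d}{D} = \frac{1}{6} + \frac{d}{D}$)
$R{\left(P \right)} = \frac{1}{3}$ ($R{\left(P \right)} = \frac{-1 + \frac{1}{6} \left(-6\right)}{-6} = - \frac{-1 - 1}{6} = \left(- \frac{1}{6}\right) \left(-2\right) = \frac{1}{3}$)
$\left(518 - F\right) R{\left(-18 \right)} = \left(518 - 644\right) \frac{1}{3} = \left(-126\right) \frac{1}{3} = -42$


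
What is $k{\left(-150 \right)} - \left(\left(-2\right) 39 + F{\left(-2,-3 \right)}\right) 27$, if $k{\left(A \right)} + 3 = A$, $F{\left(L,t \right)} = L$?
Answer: $2007$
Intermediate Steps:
$k{\left(A \right)} = -3 + A$
$k{\left(-150 \right)} - \left(\left(-2\right) 39 + F{\left(-2,-3 \right)}\right) 27 = \left(-3 - 150\right) - \left(\left(-2\right) 39 - 2\right) 27 = -153 - \left(-78 - 2\right) 27 = -153 - \left(-80\right) 27 = -153 - -2160 = -153 + 2160 = 2007$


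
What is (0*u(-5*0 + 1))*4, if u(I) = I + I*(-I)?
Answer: 0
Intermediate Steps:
u(I) = I - I**2
(0*u(-5*0 + 1))*4 = (0*((-5*0 + 1)*(1 - (-5*0 + 1))))*4 = (0*((0 + 1)*(1 - (0 + 1))))*4 = (0*(1*(1 - 1*1)))*4 = (0*(1*(1 - 1)))*4 = (0*(1*0))*4 = (0*0)*4 = 0*4 = 0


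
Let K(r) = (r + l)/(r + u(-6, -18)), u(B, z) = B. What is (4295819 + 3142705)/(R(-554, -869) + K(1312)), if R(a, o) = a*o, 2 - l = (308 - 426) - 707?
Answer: 9714712344/628744495 ≈ 15.451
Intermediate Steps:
l = 827 (l = 2 - ((308 - 426) - 707) = 2 - (-118 - 707) = 2 - 1*(-825) = 2 + 825 = 827)
K(r) = (827 + r)/(-6 + r) (K(r) = (r + 827)/(r - 6) = (827 + r)/(-6 + r))
(4295819 + 3142705)/(R(-554, -869) + K(1312)) = (4295819 + 3142705)/(-554*(-869) + (827 + 1312)/(-6 + 1312)) = 7438524/(481426 + 2139/1306) = 7438524/(628744495/1306) = 7438524*(1306/628744495) = 9714712344/628744495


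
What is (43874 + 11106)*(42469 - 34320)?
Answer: 448032020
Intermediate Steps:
(43874 + 11106)*(42469 - 34320) = 54980*8149 = 448032020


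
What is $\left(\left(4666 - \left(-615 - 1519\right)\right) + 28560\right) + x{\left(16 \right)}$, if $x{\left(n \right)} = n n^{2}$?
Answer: $39456$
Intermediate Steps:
$x{\left(n \right)} = n^{3}$
$\left(\left(4666 - \left(-615 - 1519\right)\right) + 28560\right) + x{\left(16 \right)} = \left(\left(4666 - \left(-615 - 1519\right)\right) + 28560\right) + 16^{3} = \left(\left(4666 - -2134\right) + 28560\right) + 4096 = \left(\left(4666 + 2134\right) + 28560\right) + 4096 = \left(6800 + 28560\right) + 4096 = 35360 + 4096 = 39456$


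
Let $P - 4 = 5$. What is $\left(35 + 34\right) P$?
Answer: $621$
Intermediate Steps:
$P = 9$ ($P = 4 + 5 = 9$)
$\left(35 + 34\right) P = \left(35 + 34\right) 9 = 69 \cdot 9 = 621$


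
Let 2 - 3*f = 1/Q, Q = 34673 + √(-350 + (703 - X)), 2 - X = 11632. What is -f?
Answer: -2404375219/3606614838 - √11983/3606614838 ≈ -0.66666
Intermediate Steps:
X = -11630 (X = 2 - 1*11632 = 2 - 11632 = -11630)
Q = 34673 + √11983 (Q = 34673 + √(-350 + (703 - 1*(-11630))) = 34673 + √(-350 + (703 + 11630)) = 34673 + √(-350 + 12333) = 34673 + √11983 ≈ 34783.)
f = ⅔ - 1/(3*(34673 + √11983)) ≈ 0.66666
-f = -(2404375219/3606614838 + √11983/3606614838) = -2404375219/3606614838 - √11983/3606614838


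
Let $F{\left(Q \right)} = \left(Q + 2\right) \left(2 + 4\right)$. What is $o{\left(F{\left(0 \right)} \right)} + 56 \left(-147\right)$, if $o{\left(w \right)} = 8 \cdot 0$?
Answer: $-8232$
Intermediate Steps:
$F{\left(Q \right)} = 12 + 6 Q$ ($F{\left(Q \right)} = \left(2 + Q\right) 6 = 12 + 6 Q$)
$o{\left(w \right)} = 0$
$o{\left(F{\left(0 \right)} \right)} + 56 \left(-147\right) = 0 + 56 \left(-147\right) = 0 - 8232 = -8232$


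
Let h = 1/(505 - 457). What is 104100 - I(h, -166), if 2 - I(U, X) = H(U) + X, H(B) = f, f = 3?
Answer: 103935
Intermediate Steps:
H(B) = 3
h = 1/48 ≈ 0.020833
I(U, X) = -1 - X (I(U, X) = 2 - (3 + X) = 2 + (-3 - X) = -1 - X)
104100 - I(h, -166) = 104100 - (-1 - 1*(-166)) = 104100 - (-1 + 166) = 104100 - 1*165 = 104100 - 165 = 103935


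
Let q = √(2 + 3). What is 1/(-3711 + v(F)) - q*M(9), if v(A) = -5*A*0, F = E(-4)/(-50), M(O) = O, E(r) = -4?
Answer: -1/3711 - 9*√5 ≈ -20.125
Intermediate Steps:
q = √5 ≈ 2.2361
F = 2/25 (F = -4/(-50) = -4*(-1/50) = 2/25 ≈ 0.080000)
v(A) = 0
1/(-3711 + v(F)) - q*M(9) = 1/(-3711 + 0) - √5*9 = 1/(-3711) - 9*√5 = -1/3711 - 9*√5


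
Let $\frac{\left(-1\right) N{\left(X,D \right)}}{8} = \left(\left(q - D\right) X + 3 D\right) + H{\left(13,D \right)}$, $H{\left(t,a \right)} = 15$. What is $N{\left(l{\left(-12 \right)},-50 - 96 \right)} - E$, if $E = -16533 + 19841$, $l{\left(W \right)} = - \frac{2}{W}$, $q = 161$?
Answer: $- \frac{1000}{3} \approx -333.33$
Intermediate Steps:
$E = 3308$
$N{\left(X,D \right)} = -120 - 24 D - 8 X \left(161 - D\right)$ ($N{\left(X,D \right)} = - 8 \left(\left(\left(161 - D\right) X + 3 D\right) + 15\right) = - 8 \left(\left(X \left(161 - D\right) + 3 D\right) + 15\right) = - 8 \left(\left(3 D + X \left(161 - D\right)\right) + 15\right) = - 8 \left(15 + 3 D + X \left(161 - D\right)\right) = -120 - 24 D - 8 X \left(161 - D\right)$)
$N{\left(l{\left(-12 \right)},-50 - 96 \right)} - E = \left(-120 - 1288 \left(- \frac{2}{-12}\right) - 24 \left(-50 - 96\right) + 8 \left(-50 - 96\right) \left(- \frac{2}{-12}\right)\right) - 3308 = \left(-120 - 1288 \left(\left(-2\right) \left(- \frac{1}{12}\right)\right) - 24 \left(-50 - 96\right) + 8 \left(-50 - 96\right) \left(\left(-2\right) \left(- \frac{1}{12}\right)\right)\right) - 3308 = \left(-120 - \frac{644}{3} - -3504 + 8 \left(-146\right) \frac{1}{6}\right) - 3308 = \left(-120 - \frac{644}{3} + 3504 - \frac{584}{3}\right) - 3308 = \frac{8924}{3} - 3308 = - \frac{1000}{3}$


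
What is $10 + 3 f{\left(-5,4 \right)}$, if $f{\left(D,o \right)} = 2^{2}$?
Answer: $22$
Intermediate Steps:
$f{\left(D,o \right)} = 4$
$10 + 3 f{\left(-5,4 \right)} = 10 + 3 \cdot 4 = 10 + 12 = 22$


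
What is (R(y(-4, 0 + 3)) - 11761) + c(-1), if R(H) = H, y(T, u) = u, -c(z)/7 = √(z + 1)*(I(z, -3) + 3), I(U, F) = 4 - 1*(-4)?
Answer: -11758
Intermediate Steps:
I(U, F) = 8 (I(U, F) = 4 + 4 = 8)
c(z) = -77*√(1 + z) (c(z) = -7*√(z + 1)*(8 + 3) = -7*√(1 + z)*11 = -77*√(1 + z))
(R(y(-4, 0 + 3)) - 11761) + c(-1) = ((0 + 3) - 11761) - 77*√(1 - 1) = (3 - 11761) - 77*√0 = -11758 - 77*0 = -11758 + 0 = -11758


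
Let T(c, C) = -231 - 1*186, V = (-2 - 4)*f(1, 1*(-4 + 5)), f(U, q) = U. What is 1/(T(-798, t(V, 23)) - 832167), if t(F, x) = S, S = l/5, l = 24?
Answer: -1/832584 ≈ -1.2011e-6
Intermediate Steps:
V = -6 (V = (-2 - 4)*1 = -6*1 = -6)
S = 24/5 ≈ 4.8000
t(F, x) = 24/5
T(c, C) = -417 (T(c, C) = -231 - 186 = -417)
1/(T(-798, t(V, 23)) - 832167) = 1/(-417 - 832167) = 1/(-832584) = -1/832584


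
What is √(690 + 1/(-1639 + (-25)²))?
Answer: √4197954/78 ≈ 26.268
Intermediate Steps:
√(690 + 1/(-1639 + (-25)²)) = √(690 + 1/(-1639 + 625)) = √(690 + 1/(-1014)) = √(690 - 1/1014) = √(699659/1014) = √4197954/78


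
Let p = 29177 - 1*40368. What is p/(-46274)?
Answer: 11191/46274 ≈ 0.24184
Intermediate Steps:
p = -11191 (p = 29177 - 40368 = -11191)
p/(-46274) = -11191/(-46274) = -11191*(-1/46274) = 11191/46274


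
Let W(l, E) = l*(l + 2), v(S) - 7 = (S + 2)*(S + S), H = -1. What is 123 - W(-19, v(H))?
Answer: -200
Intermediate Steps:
v(S) = 7 + 2*S*(2 + S) (v(S) = 7 + (S + 2)*(S + S) = 7 + (2 + S)*(2*S) = 7 + 2*S*(2 + S))
W(l, E) = l*(2 + l)
123 - W(-19, v(H)) = 123 - (-19)*(2 - 19) = 123 - (-19)*(-17) = 123 - 1*323 = 123 - 323 = -200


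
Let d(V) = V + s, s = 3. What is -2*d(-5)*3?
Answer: 12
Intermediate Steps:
d(V) = 3 + V (d(V) = V + 3 = 3 + V)
-2*d(-5)*3 = -2*(3 - 5)*3 = -2*(-2)*3 = 4*3 = 12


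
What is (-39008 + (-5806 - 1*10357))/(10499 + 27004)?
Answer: -55171/37503 ≈ -1.4711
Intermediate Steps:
(-39008 + (-5806 - 1*10357))/(10499 + 27004) = (-39008 + (-5806 - 10357))/37503 = (-39008 - 16163)*(1/37503) = -55171*1/37503 = -55171/37503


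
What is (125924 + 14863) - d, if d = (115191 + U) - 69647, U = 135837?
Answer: -40594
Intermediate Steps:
d = 181381 (d = (115191 + 135837) - 69647 = 251028 - 69647 = 181381)
(125924 + 14863) - d = (125924 + 14863) - 1*181381 = 140787 - 181381 = -40594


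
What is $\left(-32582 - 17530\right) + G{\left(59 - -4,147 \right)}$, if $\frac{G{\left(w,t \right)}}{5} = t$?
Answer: $-49377$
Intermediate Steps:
$G{\left(w,t \right)} = 5 t$
$\left(-32582 - 17530\right) + G{\left(59 - -4,147 \right)} = \left(-32582 - 17530\right) + 5 \cdot 147 = -50112 + 735 = -49377$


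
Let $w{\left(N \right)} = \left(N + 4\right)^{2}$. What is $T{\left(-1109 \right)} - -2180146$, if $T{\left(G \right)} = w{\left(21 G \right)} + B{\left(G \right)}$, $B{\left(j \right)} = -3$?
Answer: $544371368$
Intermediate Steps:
$w{\left(N \right)} = \left(4 + N\right)^{2}$
$T{\left(G \right)} = -3 + \left(4 + 21 G\right)^{2}$ ($T{\left(G \right)} = \left(4 + 21 G\right)^{2} - 3 = -3 + \left(4 + 21 G\right)^{2}$)
$T{\left(-1109 \right)} - -2180146 = \left(-3 + \left(4 + 21 \left(-1109\right)\right)^{2}\right) - -2180146 = \left(-3 + \left(4 - 23289\right)^{2}\right) + 2180146 = \left(-3 + \left(-23285\right)^{2}\right) + 2180146 = \left(-3 + 542191225\right) + 2180146 = 542191222 + 2180146 = 544371368$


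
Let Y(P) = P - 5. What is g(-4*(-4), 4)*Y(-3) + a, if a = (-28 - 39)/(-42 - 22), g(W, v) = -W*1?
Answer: 8259/64 ≈ 129.05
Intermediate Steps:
g(W, v) = -W
Y(P) = -5 + P
a = 67/64 (a = -67/(-64) = -67*(-1/64) = 67/64 ≈ 1.0469)
g(-4*(-4), 4)*Y(-3) + a = (-(-4)*(-4))*(-5 - 3) + 67/64 = -1*16*(-8) + 67/64 = -16*(-8) + 67/64 = 128 + 67/64 = 8259/64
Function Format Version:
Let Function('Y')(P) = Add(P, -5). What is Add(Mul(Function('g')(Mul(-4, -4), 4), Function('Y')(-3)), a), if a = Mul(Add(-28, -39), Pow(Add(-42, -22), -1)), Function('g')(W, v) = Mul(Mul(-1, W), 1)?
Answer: Rational(8259, 64) ≈ 129.05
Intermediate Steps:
Function('g')(W, v) = Mul(-1, W)
Function('Y')(P) = Add(-5, P)
a = Rational(67, 64) (a = Mul(-67, Pow(-64, -1)) = Mul(-67, Rational(-1, 64)) = Rational(67, 64) ≈ 1.0469)
Add(Mul(Function('g')(Mul(-4, -4), 4), Function('Y')(-3)), a) = Add(Mul(Mul(-1, Mul(-4, -4)), Add(-5, -3)), Rational(67, 64)) = Add(Mul(Mul(-1, 16), -8), Rational(67, 64)) = Add(Mul(-16, -8), Rational(67, 64)) = Add(128, Rational(67, 64)) = Rational(8259, 64)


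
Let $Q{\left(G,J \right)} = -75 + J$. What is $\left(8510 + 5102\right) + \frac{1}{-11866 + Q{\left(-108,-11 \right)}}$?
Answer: $\frac{162690623}{11952} \approx 13612.0$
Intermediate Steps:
$\left(8510 + 5102\right) + \frac{1}{-11866 + Q{\left(-108,-11 \right)}} = \left(8510 + 5102\right) + \frac{1}{-11866 - 86} = 13612 + \frac{1}{-11866 - 86} = 13612 + \frac{1}{-11952} = 13612 - \frac{1}{11952} = \frac{162690623}{11952}$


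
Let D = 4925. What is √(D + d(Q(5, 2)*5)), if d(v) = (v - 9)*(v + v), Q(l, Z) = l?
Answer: 5*√229 ≈ 75.664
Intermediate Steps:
d(v) = 2*v*(-9 + v) (d(v) = (-9 + v)*(2*v) = 2*v*(-9 + v))
√(D + d(Q(5, 2)*5)) = √(4925 + 2*(5*5)*(-9 + 5*5)) = √(4925 + 2*25*(-9 + 25)) = √(4925 + 2*25*16) = √(4925 + 800) = √5725 = 5*√229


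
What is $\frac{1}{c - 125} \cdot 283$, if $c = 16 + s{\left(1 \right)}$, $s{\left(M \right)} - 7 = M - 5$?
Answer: $- \frac{283}{106} \approx -2.6698$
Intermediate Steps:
$s{\left(M \right)} = 2 + M$ ($s{\left(M \right)} = 7 + \left(M - 5\right) = 7 + \left(-5 + M\right) = 2 + M$)
$c = 19$ ($c = 16 + \left(2 + 1\right) = 16 + 3 = 19$)
$\frac{1}{c - 125} \cdot 283 = \frac{1}{19 - 125} \cdot 283 = \frac{1}{-106} \cdot 283 = \left(- \frac{1}{106}\right) 283 = - \frac{283}{106}$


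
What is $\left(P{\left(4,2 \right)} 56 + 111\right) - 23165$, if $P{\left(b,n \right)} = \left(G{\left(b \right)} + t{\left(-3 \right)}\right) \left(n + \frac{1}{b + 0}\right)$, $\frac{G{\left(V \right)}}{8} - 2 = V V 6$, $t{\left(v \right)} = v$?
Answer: $75352$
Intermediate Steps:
$G{\left(V \right)} = 16 + 48 V^{2}$ ($G{\left(V \right)} = 16 + 8 V V 6 = 16 + 8 V^{2} \cdot 6 = 16 + 8 \cdot 6 V^{2} = 16 + 48 V^{2}$)
$P{\left(b,n \right)} = \left(13 + 48 b^{2}\right) \left(n + \frac{1}{b}\right)$ ($P{\left(b,n \right)} = \left(\left(16 + 48 b^{2}\right) - 3\right) \left(n + \frac{1}{b + 0}\right) = \left(13 + 48 b^{2}\right) \left(n + \frac{1}{b}\right)$)
$\left(P{\left(4,2 \right)} 56 + 111\right) - 23165 = \left(\left(13 \cdot 2 + \frac{13}{4} + 48 \cdot 4 + 48 \cdot 2 \cdot 4^{2}\right) 56 + 111\right) - 23165 = \left(\left(26 + 13 \cdot \frac{1}{4} + 192 + 48 \cdot 2 \cdot 16\right) 56 + 111\right) - 23165 = \left(\left(26 + \frac{13}{4} + 192 + 1536\right) 56 + 111\right) - 23165 = \left(\frac{7029}{4} \cdot 56 + 111\right) - 23165 = \left(98406 + 111\right) - 23165 = 98517 - 23165 = 75352$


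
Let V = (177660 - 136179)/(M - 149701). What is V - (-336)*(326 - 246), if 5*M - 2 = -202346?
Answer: 25558613715/950849 ≈ 26880.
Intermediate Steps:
M = -202344/5 (M = ⅖ + (⅕)*(-202346) = ⅖ - 202346/5 = -202344/5 ≈ -40469.)
V = -207405/950849 (V = (177660 - 136179)/(-202344/5 - 149701) = 41481/(-950849/5) = 41481*(-5/950849) = -207405/950849 ≈ -0.21813)
V - (-336)*(326 - 246) = -207405/950849 - (-336)*(326 - 246) = -207405/950849 - (-336)*80 = -207405/950849 - 1*(-26880) = -207405/950849 + 26880 = 25558613715/950849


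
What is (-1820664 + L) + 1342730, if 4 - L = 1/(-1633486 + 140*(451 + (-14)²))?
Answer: -737401064579/1542906 ≈ -4.7793e+5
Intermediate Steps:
L = 6171625/1542906 (L = 4 - 1/(-1633486 + 140*(451 + (-14)²)) = 4 - 1/(-1633486 + 140*(451 + 196)) = 4 - 1/(-1633486 + 140*647) = 4 - 1/(-1633486 + 90580) = 4 - 1/(-1542906) = 4 - 1*(-1/1542906) = 4 + 1/1542906 = 6171625/1542906 ≈ 4.0000)
(-1820664 + L) + 1342730 = (-1820664 + 6171625/1542906) + 1342730 = -2809107237959/1542906 + 1342730 = -737401064579/1542906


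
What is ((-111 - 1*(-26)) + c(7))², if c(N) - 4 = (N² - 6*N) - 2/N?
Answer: 270400/49 ≈ 5518.4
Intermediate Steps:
c(N) = 4 + N² - 6*N - 2/N (c(N) = 4 + ((N² - 6*N) - 2/N) = 4 + (N² - 6*N - 2/N) = 4 + N² - 6*N - 2/N)
((-111 - 1*(-26)) + c(7))² = ((-111 - 1*(-26)) + (4 + 7² - 6*7 - 2/7))² = ((-111 + 26) + (4 + 49 - 42 - 2*⅐))² = (-85 + (4 + 49 - 42 - 2/7))² = (-85 + 75/7)² = (-520/7)² = 270400/49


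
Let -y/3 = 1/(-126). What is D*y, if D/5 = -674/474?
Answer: -1685/9954 ≈ -0.16928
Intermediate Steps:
D = -1685/237 (D = 5*(-674/474) = 5*(-674*1/474) = 5*(-337/237) = -1685/237 ≈ -7.1097)
y = 1/42 (y = -3/(-126) = -3*(-1/126) = 1/42 ≈ 0.023810)
D*y = -1685/237*1/42 = -1685/9954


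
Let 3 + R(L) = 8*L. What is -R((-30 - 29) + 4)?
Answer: 443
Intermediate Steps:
R(L) = -3 + 8*L
-R((-30 - 29) + 4) = -(-3 + 8*((-30 - 29) + 4)) = -(-3 + 8*(-59 + 4)) = -(-3 + 8*(-55)) = -(-3 - 440) = -1*(-443) = 443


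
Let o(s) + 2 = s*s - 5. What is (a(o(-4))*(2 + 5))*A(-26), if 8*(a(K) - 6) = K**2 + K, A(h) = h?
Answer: -6279/2 ≈ -3139.5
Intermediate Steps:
o(s) = -7 + s**2 (o(s) = -2 + (s*s - 5) = -2 + (s**2 - 5) = -2 + (-5 + s**2) = -7 + s**2)
a(K) = 6 + K/8 + K**2/8 (a(K) = 6 + (K**2 + K)/8 = 6 + (K + K**2)/8 = 6 + (K/8 + K**2/8) = 6 + K/8 + K**2/8)
(a(o(-4))*(2 + 5))*A(-26) = ((6 + (-7 + (-4)**2)/8 + (-7 + (-4)**2)**2/8)*(2 + 5))*(-26) = ((6 + (-7 + 16)/8 + (-7 + 16)**2/8)*7)*(-26) = ((6 + (1/8)*9 + (1/8)*9**2)*7)*(-26) = ((6 + 9/8 + (1/8)*81)*7)*(-26) = ((6 + 9/8 + 81/8)*7)*(-26) = ((69/4)*7)*(-26) = (483/4)*(-26) = -6279/2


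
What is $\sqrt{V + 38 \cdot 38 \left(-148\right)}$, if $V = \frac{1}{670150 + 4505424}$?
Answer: $\frac{i \sqrt{5724610642028599338}}{5175574} \approx 462.29 i$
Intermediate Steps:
$V = \frac{1}{5175574} \approx 1.9322 \cdot 10^{-7}$
$\sqrt{V + 38 \cdot 38 \left(-148\right)} = \sqrt{\frac{1}{5175574} + 38 \cdot 38 \left(-148\right)} = \sqrt{\frac{1}{5175574} + 1444 \left(-148\right)} = \sqrt{\frac{1}{5175574} - 213712} = \sqrt{- \frac{1106082270687}{5175574}} = \frac{i \sqrt{5724610642028599338}}{5175574}$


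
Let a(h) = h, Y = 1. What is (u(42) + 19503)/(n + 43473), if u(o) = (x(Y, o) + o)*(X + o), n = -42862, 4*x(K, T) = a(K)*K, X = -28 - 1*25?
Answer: 76153/2444 ≈ 31.159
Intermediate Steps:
X = -53 (X = -28 - 25 = -53)
x(K, T) = K²/4 (x(K, T) = (K*K)/4 = K²/4)
u(o) = (-53 + o)*(¼ + o) (u(o) = ((¼)*1² + o)*(-53 + o) = ((¼)*1 + o)*(-53 + o) = (¼ + o)*(-53 + o) = (-53 + o)*(¼ + o))
(u(42) + 19503)/(n + 43473) = ((-53/4 + 42² - 211/4*42) + 19503)/(-42862 + 43473) = ((-53/4 + 1764 - 4431/2) + 19503)/611 = (-1859/4 + 19503)*(1/611) = (76153/4)*(1/611) = 76153/2444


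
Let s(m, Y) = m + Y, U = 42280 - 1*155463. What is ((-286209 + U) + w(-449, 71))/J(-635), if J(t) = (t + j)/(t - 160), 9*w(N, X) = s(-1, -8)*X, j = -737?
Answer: -317573085/1372 ≈ -2.3147e+5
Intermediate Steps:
U = -113183 (U = 42280 - 155463 = -113183)
s(m, Y) = Y + m
w(N, X) = -X (w(N, X) = ((-8 - 1)*X)/9 = (-9*X)/9 = -X)
J(t) = (-737 + t)/(-160 + t) (J(t) = (t - 737)/(t - 160) = (-737 + t)/(-160 + t))
((-286209 + U) + w(-449, 71))/J(-635) = ((-286209 - 113183) - 1*71)/(((-737 - 635)/(-160 - 635))) = (-399392 - 71)/((-1372/(-795))) = -399463/((-1/795*(-1372))) = -399463/1372/795 = -399463*795/1372 = -317573085/1372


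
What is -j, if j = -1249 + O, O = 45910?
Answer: -44661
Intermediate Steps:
j = 44661 (j = -1249 + 45910 = 44661)
-j = -1*44661 = -44661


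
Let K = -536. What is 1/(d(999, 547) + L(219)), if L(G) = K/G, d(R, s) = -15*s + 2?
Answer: -219/1796993 ≈ -0.00012187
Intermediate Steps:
d(R, s) = 2 - 15*s
L(G) = -536/G
1/(d(999, 547) + L(219)) = 1/((2 - 15*547) - 536/219) = 1/((2 - 8205) - 536*1/219) = 1/(-8203 - 536/219) = 1/(-1796993/219) = -219/1796993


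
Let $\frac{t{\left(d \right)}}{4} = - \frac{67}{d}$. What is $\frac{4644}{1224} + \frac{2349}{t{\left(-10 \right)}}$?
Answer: $\frac{104154}{1139} \approx 91.443$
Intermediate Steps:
$t{\left(d \right)} = - \frac{268}{d}$ ($t{\left(d \right)} = 4 \left(- \frac{67}{d}\right) = - \frac{268}{d}$)
$\frac{4644}{1224} + \frac{2349}{t{\left(-10 \right)}} = \frac{4644}{1224} + \frac{2349}{\left(-268\right) \frac{1}{-10}} = 4644 \cdot \frac{1}{1224} + \frac{2349}{\left(-268\right) \left(- \frac{1}{10}\right)} = \frac{129}{34} + \frac{2349}{\frac{134}{5}} = \frac{129}{34} + 2349 \cdot \frac{5}{134} = \frac{129}{34} + \frac{11745}{134} = \frac{104154}{1139}$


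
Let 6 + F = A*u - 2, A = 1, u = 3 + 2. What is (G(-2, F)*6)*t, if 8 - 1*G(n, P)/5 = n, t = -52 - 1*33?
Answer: -25500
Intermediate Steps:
u = 5
F = -3 (F = -6 + (1*5 - 2) = -6 + (5 - 2) = -6 + 3 = -3)
t = -85 (t = -52 - 33 = -85)
G(n, P) = 40 - 5*n
(G(-2, F)*6)*t = ((40 - 5*(-2))*6)*(-85) = ((40 + 10)*6)*(-85) = (50*6)*(-85) = 300*(-85) = -25500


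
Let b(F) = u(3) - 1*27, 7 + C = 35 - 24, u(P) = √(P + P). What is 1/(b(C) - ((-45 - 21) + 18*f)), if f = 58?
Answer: -335/336673 - √6/1010019 ≈ -0.00099746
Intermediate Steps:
u(P) = √2*√P (u(P) = √(2*P) = √2*√P)
C = 4 (C = -7 + (35 - 24) = -7 + 11 = 4)
b(F) = -27 + √6 (b(F) = √2*√3 - 1*27 = √6 - 27 = -27 + √6)
1/(b(C) - ((-45 - 21) + 18*f)) = 1/((-27 + √6) - ((-45 - 21) + 18*58)) = 1/((-27 + √6) - (-66 + 1044)) = 1/((-27 + √6) - 1*978) = 1/((-27 + √6) - 978) = 1/(-1005 + √6)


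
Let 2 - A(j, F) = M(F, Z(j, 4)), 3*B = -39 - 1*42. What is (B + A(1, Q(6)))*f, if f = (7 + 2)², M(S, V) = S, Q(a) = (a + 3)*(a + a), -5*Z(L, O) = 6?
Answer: -10773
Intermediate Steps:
Z(L, O) = -6/5 (Z(L, O) = -⅕*6 = -6/5)
Q(a) = 2*a*(3 + a) (Q(a) = (3 + a)*(2*a) = 2*a*(3 + a))
B = -27 (B = (-39 - 1*42)/3 = (-39 - 42)/3 = (⅓)*(-81) = -27)
A(j, F) = 2 - F
f = 81 (f = 9² = 81)
(B + A(1, Q(6)))*f = (-27 + (2 - 2*6*(3 + 6)))*81 = (-27 + (2 - 2*6*9))*81 = (-27 + (2 - 1*108))*81 = (-27 + (2 - 108))*81 = (-27 - 106)*81 = -133*81 = -10773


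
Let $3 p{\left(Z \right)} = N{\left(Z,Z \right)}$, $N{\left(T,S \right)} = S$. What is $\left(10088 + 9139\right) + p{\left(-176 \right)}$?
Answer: $\frac{57505}{3} \approx 19168.0$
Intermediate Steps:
$p{\left(Z \right)} = \frac{Z}{3}$
$\left(10088 + 9139\right) + p{\left(-176 \right)} = \left(10088 + 9139\right) + \frac{1}{3} \left(-176\right) = 19227 - \frac{176}{3} = \frac{57505}{3}$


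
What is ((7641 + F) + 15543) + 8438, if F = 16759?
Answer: 48381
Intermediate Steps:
((7641 + F) + 15543) + 8438 = ((7641 + 16759) + 15543) + 8438 = (24400 + 15543) + 8438 = 39943 + 8438 = 48381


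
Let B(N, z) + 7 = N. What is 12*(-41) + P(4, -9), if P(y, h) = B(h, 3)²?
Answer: -236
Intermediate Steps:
B(N, z) = -7 + N
P(y, h) = (-7 + h)²
12*(-41) + P(4, -9) = 12*(-41) + (-7 - 9)² = -492 + (-16)² = -492 + 256 = -236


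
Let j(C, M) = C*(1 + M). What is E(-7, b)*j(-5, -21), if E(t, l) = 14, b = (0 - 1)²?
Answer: 1400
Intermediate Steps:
b = 1 (b = (-1)² = 1)
E(-7, b)*j(-5, -21) = 14*(-5*(1 - 21)) = 14*(-5*(-20)) = 14*100 = 1400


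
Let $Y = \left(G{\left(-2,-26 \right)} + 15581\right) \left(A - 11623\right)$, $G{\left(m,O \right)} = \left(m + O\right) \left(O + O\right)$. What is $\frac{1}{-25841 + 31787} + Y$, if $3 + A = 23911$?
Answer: $\frac{1244495094571}{5946} \approx 2.093 \cdot 10^{8}$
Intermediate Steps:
$A = 23908$ ($A = -3 + 23911 = 23908$)
$G{\left(m,O \right)} = 2 O \left(O + m\right)$ ($G{\left(m,O \right)} = \left(O + m\right) 2 O = 2 O \left(O + m\right)$)
$Y = 209299545$ ($Y = \left(2 \left(-26\right) \left(-26 - 2\right) + 15581\right) \left(23908 - 11623\right) = \left(2 \left(-26\right) \left(-28\right) + 15581\right) 12285 = \left(1456 + 15581\right) 12285 = 17037 \cdot 12285 = 209299545$)
$\frac{1}{-25841 + 31787} + Y = \frac{1}{-25841 + 31787} + 209299545 = \frac{1}{5946} + 209299545 = \frac{1244495094571}{5946}$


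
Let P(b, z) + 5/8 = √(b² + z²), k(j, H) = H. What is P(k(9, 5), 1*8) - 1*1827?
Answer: -14621/8 + √89 ≈ -1818.2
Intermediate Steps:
P(b, z) = -5/8 + √(b² + z²)
P(k(9, 5), 1*8) - 1*1827 = (-5/8 + √(5² + (1*8)²)) - 1*1827 = (-5/8 + √(25 + 8²)) - 1827 = (-5/8 + √(25 + 64)) - 1827 = (-5/8 + √89) - 1827 = -14621/8 + √89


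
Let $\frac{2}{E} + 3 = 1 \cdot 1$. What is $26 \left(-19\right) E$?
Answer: $494$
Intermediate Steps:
$E = -1$ ($E = \frac{2}{-3 + 1 \cdot 1} = \frac{2}{-3 + 1} = \frac{2}{-2} = 2 \left(- \frac{1}{2}\right) = -1$)
$26 \left(-19\right) E = 26 \left(-19\right) \left(-1\right) = \left(-494\right) \left(-1\right) = 494$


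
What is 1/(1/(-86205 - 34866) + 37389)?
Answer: 121071/4526723618 ≈ 2.6746e-5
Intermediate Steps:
1/(1/(-86205 - 34866) + 37389) = 1/(1/(-121071) + 37389) = 1/(-1/121071 + 37389) = 1/(4526723618/121071) = 121071/4526723618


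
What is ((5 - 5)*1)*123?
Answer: 0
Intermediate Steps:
((5 - 5)*1)*123 = (0*1)*123 = 0*123 = 0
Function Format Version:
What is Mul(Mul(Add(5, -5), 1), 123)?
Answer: 0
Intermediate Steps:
Mul(Mul(Add(5, -5), 1), 123) = Mul(Mul(0, 1), 123) = Mul(0, 123) = 0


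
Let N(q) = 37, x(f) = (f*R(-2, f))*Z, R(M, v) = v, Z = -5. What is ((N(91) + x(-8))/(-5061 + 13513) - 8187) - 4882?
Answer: -110459471/8452 ≈ -13069.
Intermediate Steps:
x(f) = -5*f² (x(f) = (f*f)*(-5) = f²*(-5) = -5*f²)
((N(91) + x(-8))/(-5061 + 13513) - 8187) - 4882 = ((37 - 5*(-8)²)/(-5061 + 13513) - 8187) - 4882 = ((37 - 5*64)/8452 - 8187) - 4882 = ((37 - 320)*(1/8452) - 8187) - 4882 = (-283*1/8452 - 8187) - 4882 = (-283/8452 - 8187) - 4882 = -69196807/8452 - 4882 = -110459471/8452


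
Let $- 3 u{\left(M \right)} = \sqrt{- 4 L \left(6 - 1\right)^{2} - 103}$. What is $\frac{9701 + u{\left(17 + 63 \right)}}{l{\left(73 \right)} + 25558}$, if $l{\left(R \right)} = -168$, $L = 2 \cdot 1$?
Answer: $\frac{9701}{25390} - \frac{i \sqrt{303}}{76170} \approx 0.38208 - 0.00022853 i$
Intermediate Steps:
$L = 2$
$u{\left(M \right)} = - \frac{i \sqrt{303}}{3}$ ($u{\left(M \right)} = - \frac{\sqrt{\left(-4\right) 2 \left(6 - 1\right)^{2} - 103}}{3} = - \frac{\sqrt{- 8 \cdot 5^{2} - 103}}{3} = - \frac{\sqrt{\left(-8\right) 25 - 103}}{3} = - \frac{\sqrt{-200 - 103}}{3} = - \frac{\sqrt{-303}}{3} = - \frac{i \sqrt{303}}{3}$)
$\frac{9701 + u{\left(17 + 63 \right)}}{l{\left(73 \right)} + 25558} = \frac{9701 - \frac{i \sqrt{303}}{3}}{-168 + 25558} = \frac{9701 - \frac{i \sqrt{303}}{3}}{25390} = \left(9701 - \frac{i \sqrt{303}}{3}\right) \frac{1}{25390} = \frac{9701}{25390} - \frac{i \sqrt{303}}{76170}$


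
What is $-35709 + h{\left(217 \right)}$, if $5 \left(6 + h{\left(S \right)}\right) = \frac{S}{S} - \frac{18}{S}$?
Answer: $- \frac{38750576}{1085} \approx -35715.0$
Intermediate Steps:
$h{\left(S \right)} = - \frac{29}{5} - \frac{18}{5 S}$ ($h{\left(S \right)} = -6 + \frac{\frac{S}{S} - \frac{18}{S}}{5} = -6 + \frac{1 - \frac{18}{S}}{5} = -6 + \left(\frac{1}{5} - \frac{18}{5 S}\right) = - \frac{29}{5} - \frac{18}{5 S}$)
$-35709 + h{\left(217 \right)} = -35709 + \frac{-18 - 6293}{5 \cdot 217} = -35709 + \frac{1}{5} \cdot \frac{1}{217} \left(-18 - 6293\right) = -35709 + \frac{1}{5} \cdot \frac{1}{217} \left(-6311\right) = -35709 - \frac{6311}{1085} = - \frac{38750576}{1085}$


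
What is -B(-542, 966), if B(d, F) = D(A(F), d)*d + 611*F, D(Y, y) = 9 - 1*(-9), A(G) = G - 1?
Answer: -580470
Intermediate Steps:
A(G) = -1 + G
D(Y, y) = 18 (D(Y, y) = 9 + 9 = 18)
B(d, F) = 18*d + 611*F
-B(-542, 966) = -(18*(-542) + 611*966) = -(-9756 + 590226) = -1*580470 = -580470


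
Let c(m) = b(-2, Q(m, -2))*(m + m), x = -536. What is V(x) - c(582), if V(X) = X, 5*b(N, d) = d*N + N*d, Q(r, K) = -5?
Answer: -5192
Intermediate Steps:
b(N, d) = 2*N*d/5 (b(N, d) = (d*N + N*d)/5 = (N*d + N*d)/5 = (2*N*d)/5 = 2*N*d/5)
c(m) = 8*m (c(m) = ((⅖)*(-2)*(-5))*(m + m) = 4*(2*m) = 8*m)
V(x) - c(582) = -536 - 8*582 = -536 - 1*4656 = -536 - 4656 = -5192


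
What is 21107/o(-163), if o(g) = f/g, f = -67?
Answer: 3440441/67 ≈ 51350.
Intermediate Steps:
o(g) = -67/g
21107/o(-163) = 21107/((-67/(-163))) = 21107/((-67*(-1/163))) = 21107/(67/163) = 21107*(163/67) = 3440441/67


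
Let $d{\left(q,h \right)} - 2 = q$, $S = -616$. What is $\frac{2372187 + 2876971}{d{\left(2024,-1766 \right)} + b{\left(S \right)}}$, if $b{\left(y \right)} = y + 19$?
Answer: $\frac{5249158}{1429} \approx 3673.3$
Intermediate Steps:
$d{\left(q,h \right)} = 2 + q$
$b{\left(y \right)} = 19 + y$
$\frac{2372187 + 2876971}{d{\left(2024,-1766 \right)} + b{\left(S \right)}} = \frac{2372187 + 2876971}{\left(2 + 2024\right) + \left(19 - 616\right)} = \frac{5249158}{2026 - 597} = \frac{5249158}{1429}$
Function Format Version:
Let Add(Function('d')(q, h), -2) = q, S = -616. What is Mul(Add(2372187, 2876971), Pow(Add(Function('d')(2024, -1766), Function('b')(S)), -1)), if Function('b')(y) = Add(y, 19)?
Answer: Rational(5249158, 1429) ≈ 3673.3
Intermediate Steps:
Function('d')(q, h) = Add(2, q)
Function('b')(y) = Add(19, y)
Mul(Add(2372187, 2876971), Pow(Add(Function('d')(2024, -1766), Function('b')(S)), -1)) = Mul(Add(2372187, 2876971), Pow(Add(Add(2, 2024), Add(19, -616)), -1)) = Mul(5249158, Pow(Add(2026, -597), -1)) = Mul(5249158, Pow(1429, -1)) = Mul(5249158, Rational(1, 1429)) = Rational(5249158, 1429)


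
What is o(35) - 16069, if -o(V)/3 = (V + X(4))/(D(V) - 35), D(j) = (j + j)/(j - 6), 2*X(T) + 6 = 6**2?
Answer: -1012057/63 ≈ -16064.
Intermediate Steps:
X(T) = 15 (X(T) = -3 + (1/2)*6**2 = -3 + (1/2)*36 = -3 + 18 = 15)
D(j) = 2*j/(-6 + j) (D(j) = (2*j)/(-6 + j) = 2*j/(-6 + j))
o(V) = -3*(15 + V)/(-35 + 2*V/(-6 + V)) (o(V) = -3*(V + 15)/(2*V/(-6 + V) - 35) = -3*(15 + V)/(-35 + 2*V/(-6 + V)))
o(35) - 16069 = (-6 + 35)*(15 + 35)/(-70 + 11*35) - 16069 = 29*50/(-70 + 385) - 16069 = 29*50/315 - 16069 = (1/315)*29*50 - 16069 = 290/63 - 16069 = -1012057/63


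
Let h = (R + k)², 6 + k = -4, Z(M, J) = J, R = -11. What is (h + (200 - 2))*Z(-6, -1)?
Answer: -639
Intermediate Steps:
k = -10 (k = -6 - 4 = -10)
h = 441 (h = (-11 - 10)² = (-21)² = 441)
(h + (200 - 2))*Z(-6, -1) = (441 + (200 - 2))*(-1) = (441 + 198)*(-1) = 639*(-1) = -639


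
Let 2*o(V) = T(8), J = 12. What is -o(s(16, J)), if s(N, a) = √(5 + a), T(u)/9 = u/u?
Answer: -9/2 ≈ -4.5000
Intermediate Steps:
T(u) = 9 (T(u) = 9*(u/u) = 9*1 = 9)
o(V) = 9/2 (o(V) = (½)*9 = 9/2)
-o(s(16, J)) = -1*9/2 = -9/2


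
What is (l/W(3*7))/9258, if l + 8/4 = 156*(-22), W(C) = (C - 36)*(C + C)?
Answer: 1717/2916270 ≈ 0.00058877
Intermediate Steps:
W(C) = 2*C*(-36 + C) (W(C) = (-36 + C)*(2*C) = 2*C*(-36 + C))
l = -3434 (l = -2 + 156*(-22) = -2 - 3432 = -3434)
(l/W(3*7))/9258 = -3434*1/(42*(-36 + 3*7))/9258 = -3434*1/(42*(-36 + 21))*(1/9258) = -3434/(2*21*(-15))*(1/9258) = -3434/(-630)*(1/9258) = -3434*(-1/630)*(1/9258) = (1717/315)*(1/9258) = 1717/2916270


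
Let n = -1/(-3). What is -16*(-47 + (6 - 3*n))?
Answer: 672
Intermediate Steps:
n = ⅓ (n = -1*(-⅓) = ⅓ ≈ 0.33333)
-16*(-47 + (6 - 3*n)) = -16*(-47 + (6 - 3*⅓)) = -16*(-47 + (6 - 1)) = -16*(-47 + 5) = -16*(-42) = 672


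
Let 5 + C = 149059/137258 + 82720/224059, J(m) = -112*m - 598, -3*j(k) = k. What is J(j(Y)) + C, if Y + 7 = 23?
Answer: -35323650641/8387424606 ≈ -4.2115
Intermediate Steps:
Y = 16 (Y = -7 + 23 = 16)
j(k) = -k/3
J(m) = -598 - 112*m
C = -9910678079/2795808202 (C = -5 + (149059/137258 + 82720/224059) = -5 + (149059*(1/137258) + 82720*(1/224059)) = -5 + (149059/137258 + 7520/20369) = -5 + 4068362931/2795808202 = -9910678079/2795808202 ≈ -3.5448)
J(j(Y)) + C = (-598 - (-112)*16/3) - 9910678079/2795808202 = (-598 - 112*(-16/3)) - 9910678079/2795808202 = (-598 + 1792/3) - 9910678079/2795808202 = -⅔ - 9910678079/2795808202 = -35323650641/8387424606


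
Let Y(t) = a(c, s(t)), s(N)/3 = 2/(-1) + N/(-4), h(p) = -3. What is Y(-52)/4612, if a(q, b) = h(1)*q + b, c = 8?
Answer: 9/4612 ≈ 0.0019514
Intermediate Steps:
s(N) = -6 - 3*N/4 (s(N) = 3*(2/(-1) + N/(-4)) = 3*(2*(-1) + N*(-1/4)) = 3*(-2 - N/4) = -6 - 3*N/4)
a(q, b) = b - 3*q (a(q, b) = -3*q + b = b - 3*q)
Y(t) = -30 - 3*t/4 (Y(t) = (-6 - 3*t/4) - 3*8 = (-6 - 3*t/4) - 24 = -30 - 3*t/4)
Y(-52)/4612 = (-30 - 3/4*(-52))/4612 = (-30 + 39)*(1/4612) = 9*(1/4612) = 9/4612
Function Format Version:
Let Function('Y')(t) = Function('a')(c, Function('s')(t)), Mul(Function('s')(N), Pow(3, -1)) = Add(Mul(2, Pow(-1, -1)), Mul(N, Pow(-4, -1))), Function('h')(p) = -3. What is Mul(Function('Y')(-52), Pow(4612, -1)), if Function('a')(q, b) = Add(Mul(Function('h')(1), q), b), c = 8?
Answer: Rational(9, 4612) ≈ 0.0019514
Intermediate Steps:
Function('s')(N) = Add(-6, Mul(Rational(-3, 4), N)) (Function('s')(N) = Mul(3, Add(Mul(2, Pow(-1, -1)), Mul(N, Pow(-4, -1)))) = Mul(3, Add(Mul(2, -1), Mul(N, Rational(-1, 4)))) = Mul(3, Add(-2, Mul(Rational(-1, 4), N))) = Add(-6, Mul(Rational(-3, 4), N)))
Function('a')(q, b) = Add(b, Mul(-3, q)) (Function('a')(q, b) = Add(Mul(-3, q), b) = Add(b, Mul(-3, q)))
Function('Y')(t) = Add(-30, Mul(Rational(-3, 4), t)) (Function('Y')(t) = Add(Add(-6, Mul(Rational(-3, 4), t)), Mul(-3, 8)) = Add(Add(-6, Mul(Rational(-3, 4), t)), -24) = Add(-30, Mul(Rational(-3, 4), t)))
Mul(Function('Y')(-52), Pow(4612, -1)) = Mul(Add(-30, Mul(Rational(-3, 4), -52)), Pow(4612, -1)) = Mul(Add(-30, 39), Rational(1, 4612)) = Mul(9, Rational(1, 4612)) = Rational(9, 4612)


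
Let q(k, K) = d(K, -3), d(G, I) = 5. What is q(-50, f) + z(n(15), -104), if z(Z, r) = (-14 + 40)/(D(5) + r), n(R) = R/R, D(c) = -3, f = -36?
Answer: 509/107 ≈ 4.7570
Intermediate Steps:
n(R) = 1
q(k, K) = 5
z(Z, r) = 26/(-3 + r) (z(Z, r) = (-14 + 40)/(-3 + r) = 26/(-3 + r))
q(-50, f) + z(n(15), -104) = 5 + 26/(-3 - 104) = 5 + 26/(-107) = 5 + 26*(-1/107) = 5 - 26/107 = 509/107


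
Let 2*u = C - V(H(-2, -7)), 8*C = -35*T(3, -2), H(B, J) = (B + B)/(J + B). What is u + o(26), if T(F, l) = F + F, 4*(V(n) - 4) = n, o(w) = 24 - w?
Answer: -1237/72 ≈ -17.181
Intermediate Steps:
H(B, J) = 2*B/(B + J) (H(B, J) = (2*B)/(B + J) = 2*B/(B + J))
V(n) = 4 + n/4
T(F, l) = 2*F
C = -105/4 (C = (-70*3)/8 = (-35*6)/8 = (1/8)*(-210) = -105/4 ≈ -26.250)
u = -1093/72 (u = (-105/4 - (4 + (2*(-2)/(-2 - 7))/4))/2 = (-105/4 - (4 + (2*(-2)/(-9))/4))/2 = (-105/4 - (4 + (2*(-2)*(-1/9))/4))/2 = (-105/4 - (4 + (1/4)*(4/9)))/2 = (-105/4 - (4 + 1/9))/2 = (-105/4 - 1*37/9)/2 = (-105/4 - 37/9)/2 = (1/2)*(-1093/36) = -1093/72 ≈ -15.181)
u + o(26) = -1093/72 + (24 - 1*26) = -1093/72 + (24 - 26) = -1093/72 - 2 = -1237/72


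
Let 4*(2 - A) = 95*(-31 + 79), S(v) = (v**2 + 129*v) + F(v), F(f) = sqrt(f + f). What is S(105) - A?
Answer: 25708 + sqrt(210) ≈ 25723.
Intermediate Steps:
F(f) = sqrt(2)*sqrt(f) (F(f) = sqrt(2*f) = sqrt(2)*sqrt(f))
S(v) = v**2 + 129*v + sqrt(2)*sqrt(v) (S(v) = (v**2 + 129*v) + sqrt(2)*sqrt(v) = v**2 + 129*v + sqrt(2)*sqrt(v))
A = -1138 (A = 2 - 95*(-31 + 79)/4 = 2 - 95*48/4 = 2 - 1/4*4560 = 2 - 1140 = -1138)
S(105) - A = (105**2 + 129*105 + sqrt(2)*sqrt(105)) - 1*(-1138) = (11025 + 13545 + sqrt(210)) + 1138 = (24570 + sqrt(210)) + 1138 = 25708 + sqrt(210)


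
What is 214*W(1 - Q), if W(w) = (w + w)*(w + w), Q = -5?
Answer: 30816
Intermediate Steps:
W(w) = 4*w**2 (W(w) = (2*w)*(2*w) = 4*w**2)
214*W(1 - Q) = 214*(4*(1 - 1*(-5))**2) = 214*(4*(1 + 5)**2) = 214*(4*6**2) = 214*(4*36) = 214*144 = 30816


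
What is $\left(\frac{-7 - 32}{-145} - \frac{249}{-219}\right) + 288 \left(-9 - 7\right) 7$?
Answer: $- \frac{341414878}{10585} \approx -32255.0$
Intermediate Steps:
$\left(\frac{-7 - 32}{-145} - \frac{249}{-219}\right) + 288 \left(-9 - 7\right) 7 = \left(\left(-7 - 32\right) \left(- \frac{1}{145}\right) - - \frac{83}{73}\right) + 288 \left(\left(-16\right) 7\right) = \left(\left(-39\right) \left(- \frac{1}{145}\right) + \frac{83}{73}\right) + 288 \left(-112\right) = \left(\frac{39}{145} + \frac{83}{73}\right) - 32256 = \frac{14882}{10585} - 32256 = - \frac{341414878}{10585}$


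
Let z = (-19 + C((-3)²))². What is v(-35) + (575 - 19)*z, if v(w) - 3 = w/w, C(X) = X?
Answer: 55604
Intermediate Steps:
v(w) = 4 (v(w) = 3 + w/w = 3 + 1 = 4)
z = 100 (z = (-19 + (-3)²)² = (-19 + 9)² = (-10)² = 100)
v(-35) + (575 - 19)*z = 4 + (575 - 19)*100 = 4 + 556*100 = 4 + 55600 = 55604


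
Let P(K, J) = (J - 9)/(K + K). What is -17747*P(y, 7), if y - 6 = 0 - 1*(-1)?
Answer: 17747/7 ≈ 2535.3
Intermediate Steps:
y = 7 (y = 6 + (0 - 1*(-1)) = 6 + (0 + 1) = 6 + 1 = 7)
P(K, J) = (-9 + J)/(2*K) (P(K, J) = (-9 + J)/((2*K)) = (-9 + J)*(1/(2*K)) = (-9 + J)/(2*K))
-17747*P(y, 7) = -17747*(-9 + 7)/(2*7) = -17747*(-2)/(2*7) = -17747*(-⅐) = 17747/7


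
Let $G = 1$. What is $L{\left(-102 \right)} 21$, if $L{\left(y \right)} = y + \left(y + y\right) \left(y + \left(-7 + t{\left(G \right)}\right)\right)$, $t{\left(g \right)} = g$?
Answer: $460530$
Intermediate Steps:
$L{\left(y \right)} = y + 2 y \left(-6 + y\right)$ ($L{\left(y \right)} = y + \left(y + y\right) \left(y + \left(-7 + 1\right)\right) = y + 2 y \left(y - 6\right) = y + 2 y \left(-6 + y\right)$)
$L{\left(-102 \right)} 21 = - 102 \left(-11 + 2 \left(-102\right)\right) 21 = - 102 \left(-11 - 204\right) 21 = \left(-102\right) \left(-215\right) 21 = 21930 \cdot 21 = 460530$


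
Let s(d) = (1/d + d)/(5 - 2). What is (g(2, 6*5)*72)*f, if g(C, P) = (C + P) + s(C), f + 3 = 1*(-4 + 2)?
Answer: -11820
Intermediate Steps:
s(d) = d/3 + 1/(3*d) (s(d) = (d + 1/d)/3 = (d + 1/d)*(⅓) = d/3 + 1/(3*d))
f = -5 (f = -3 + 1*(-4 + 2) = -3 + 1*(-2) = -3 - 2 = -5)
g(C, P) = C + P + (1 + C²)/(3*C) (g(C, P) = (C + P) + (1 + C²)/(3*C) = C + P + (1 + C²)/(3*C))
(g(2, 6*5)*72)*f = ((6*5 + (⅓)/2 + (4/3)*2)*72)*(-5) = ((30 + (⅓)*(½) + 8/3)*72)*(-5) = ((30 + ⅙ + 8/3)*72)*(-5) = ((197/6)*72)*(-5) = 2364*(-5) = -11820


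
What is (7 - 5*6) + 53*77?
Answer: 4058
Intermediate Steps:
(7 - 5*6) + 53*77 = (7 - 30) + 4081 = -23 + 4081 = 4058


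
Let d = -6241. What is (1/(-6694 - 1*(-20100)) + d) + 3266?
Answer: -39882849/13406 ≈ -2975.0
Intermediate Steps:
(1/(-6694 - 1*(-20100)) + d) + 3266 = (1/(-6694 - 1*(-20100)) - 6241) + 3266 = (1/(-6694 + 20100) - 6241) + 3266 = (1/13406 - 6241) + 3266 = -83666845/13406 + 3266 = -39882849/13406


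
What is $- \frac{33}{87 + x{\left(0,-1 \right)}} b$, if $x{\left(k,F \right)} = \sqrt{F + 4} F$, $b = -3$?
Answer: $\frac{2871}{2522} + \frac{33 \sqrt{3}}{2522} \approx 1.161$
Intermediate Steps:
$x{\left(k,F \right)} = F \sqrt{4 + F}$ ($x{\left(k,F \right)} = \sqrt{4 + F} F = F \sqrt{4 + F}$)
$- \frac{33}{87 + x{\left(0,-1 \right)}} b = - \frac{33}{87 - \sqrt{4 - 1}} \left(-3\right) = - \frac{33}{87 - \sqrt{3}} \left(-3\right) = \frac{99}{87 - \sqrt{3}}$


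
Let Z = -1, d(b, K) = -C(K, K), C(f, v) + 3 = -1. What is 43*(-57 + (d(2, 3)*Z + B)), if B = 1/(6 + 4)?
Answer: -26187/10 ≈ -2618.7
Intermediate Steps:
C(f, v) = -4 (C(f, v) = -3 - 1 = -4)
B = ⅒ (B = 1/10 = ⅒ ≈ 0.10000)
d(b, K) = 4 (d(b, K) = -1*(-4) = 4)
43*(-57 + (d(2, 3)*Z + B)) = 43*(-57 + (4*(-1) + ⅒)) = 43*(-57 + (-4 + ⅒)) = 43*(-57 - 39/10) = 43*(-609/10) = -26187/10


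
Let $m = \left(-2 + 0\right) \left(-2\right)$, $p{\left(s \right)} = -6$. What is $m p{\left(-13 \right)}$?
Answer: $-24$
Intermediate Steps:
$m = 4$ ($m = \left(-2\right) \left(-2\right) = 4$)
$m p{\left(-13 \right)} = 4 \left(-6\right) = -24$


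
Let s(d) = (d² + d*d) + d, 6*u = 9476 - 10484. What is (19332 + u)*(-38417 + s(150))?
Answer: 129031212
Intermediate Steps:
u = -168 (u = (9476 - 10484)/6 = (⅙)*(-1008) = -168)
s(d) = d + 2*d² (s(d) = (d² + d²) + d = 2*d² + d = d + 2*d²)
(19332 + u)*(-38417 + s(150)) = (19332 - 168)*(-38417 + 150*(1 + 2*150)) = 19164*(-38417 + 150*(1 + 300)) = 19164*(-38417 + 150*301) = 19164*(-38417 + 45150) = 19164*6733 = 129031212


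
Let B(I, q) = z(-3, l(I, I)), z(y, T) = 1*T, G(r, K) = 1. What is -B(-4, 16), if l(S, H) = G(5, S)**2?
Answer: -1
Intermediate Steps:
l(S, H) = 1 (l(S, H) = 1**2 = 1)
z(y, T) = T
B(I, q) = 1
-B(-4, 16) = -1*1 = -1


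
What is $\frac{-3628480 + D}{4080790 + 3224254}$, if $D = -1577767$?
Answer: $- \frac{274013}{384476} \approx -0.71269$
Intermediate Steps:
$\frac{-3628480 + D}{4080790 + 3224254} = \frac{-3628480 - 1577767}{4080790 + 3224254} = - \frac{5206247}{7305044} = \left(-5206247\right) \frac{1}{7305044} = - \frac{274013}{384476}$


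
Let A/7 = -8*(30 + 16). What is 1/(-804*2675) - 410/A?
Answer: 110223053/692525400 ≈ 0.15916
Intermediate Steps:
A = -2576 (A = 7*(-8*(30 + 16)) = 7*(-8*46) = 7*(-368) = -2576)
1/(-804*2675) - 410/A = 1/(-804*2675) - 410/(-2576) = -1/804*1/2675 - 410*(-1/2576) = -1/2150700 + 205/1288 = 110223053/692525400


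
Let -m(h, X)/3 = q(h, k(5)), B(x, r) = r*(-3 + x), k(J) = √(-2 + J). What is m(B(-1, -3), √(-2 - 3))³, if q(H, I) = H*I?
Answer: -139968*√3 ≈ -2.4243e+5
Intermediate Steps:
m(h, X) = -3*h*√3 (m(h, X) = -3*h*√(-2 + 5) = -3*h*√3)
m(B(-1, -3), √(-2 - 3))³ = (-3*(-3*(-3 - 1))*√3)³ = (-3*(-3*(-4))*√3)³ = (-3*12*√3)³ = (-36*√3)³ = -139968*√3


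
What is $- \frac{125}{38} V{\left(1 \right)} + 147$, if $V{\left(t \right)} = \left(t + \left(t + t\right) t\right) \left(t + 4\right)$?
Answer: $\frac{3711}{38} \approx 97.658$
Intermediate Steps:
$V{\left(t \right)} = \left(4 + t\right) \left(t + 2 t^{2}\right)$ ($V{\left(t \right)} = \left(t + 2 t t\right) \left(4 + t\right) = \left(t + 2 t^{2}\right) \left(4 + t\right) = \left(4 + t\right) \left(t + 2 t^{2}\right)$)
$- \frac{125}{38} V{\left(1 \right)} + 147 = - \frac{125}{38} \cdot 1 \left(4 + 2 \cdot 1^{2} + 9 \cdot 1\right) + 147 = \left(-125\right) \frac{1}{38} \cdot 1 \left(4 + 2 \cdot 1 + 9\right) + 147 = - \frac{125 \cdot 1 \left(4 + 2 + 9\right)}{38} + 147 = - \frac{125 \cdot 1 \cdot 15}{38} + 147 = \left(- \frac{125}{38}\right) 15 + 147 = - \frac{1875}{38} + 147 = \frac{3711}{38}$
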